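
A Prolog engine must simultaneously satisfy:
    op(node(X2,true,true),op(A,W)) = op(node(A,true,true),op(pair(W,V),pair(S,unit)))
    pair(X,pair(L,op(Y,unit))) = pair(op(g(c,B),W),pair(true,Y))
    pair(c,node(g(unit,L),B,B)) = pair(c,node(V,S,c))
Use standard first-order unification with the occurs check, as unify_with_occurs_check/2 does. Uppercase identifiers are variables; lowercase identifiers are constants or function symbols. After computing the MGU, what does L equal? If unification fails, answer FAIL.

Decompose op/2: node(X2,true,true) = node(A,true,true),  op(A,W) = op(pair(W,V),pair(S,unit)).
Decompose node/3: X2 = A,  true = true,  true = true.
Bind X2 := A; no other remaining equation mentions X2.
Delete trivial equation true = true.
Delete trivial equation true = true.
Decompose op/2: A = pair(W,V),  W = pair(S,unit).
Bind A := pair(W,V); no other remaining equation mentions A. Substituting into the earlier binding gives X2 := pair(W,V).
Bind W := pair(S,unit); substituting into the one remaining equation that mentions W gives: pair(X,pair(L,op(Y,unit))) = pair(op(g(c,B),pair(S,unit)),pair(true,Y)). Substituting into the earlier bindings gives X2 := pair(pair(S,unit),V), A := pair(pair(S,unit),V).
Decompose pair/2: X = op(g(c,B),pair(S,unit)),  pair(L,op(Y,unit)) = pair(true,Y).
Bind X := op(g(c,B),pair(S,unit)); no other remaining equation mentions X.
Decompose pair/2: L = true,  op(Y,unit) = Y.
Bind L := true; substituting into the one remaining equation that mentions L gives: pair(c,node(g(unit,true),B,B)) = pair(c,node(V,S,c)).
Occurs check fails: Y occurs in op(Y,unit); the equation Y = op(Y,unit) has no finite solution.

FAIL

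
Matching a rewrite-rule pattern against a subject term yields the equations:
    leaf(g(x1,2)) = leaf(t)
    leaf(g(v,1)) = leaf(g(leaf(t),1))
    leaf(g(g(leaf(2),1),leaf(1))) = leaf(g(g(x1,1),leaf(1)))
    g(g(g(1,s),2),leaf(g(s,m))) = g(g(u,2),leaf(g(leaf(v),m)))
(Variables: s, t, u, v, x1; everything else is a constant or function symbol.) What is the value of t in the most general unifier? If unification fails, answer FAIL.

g(leaf(2),2)

Decompose leaf/1: g(x1,2) = t.
Bind t := g(x1,2); substituting into the one remaining equation that mentions t gives: leaf(g(v,1)) = leaf(g(leaf(g(x1,2)),1)).
Decompose leaf/1: g(v,1) = g(leaf(g(x1,2)),1).
Decompose g/2: v = leaf(g(x1,2)),  1 = 1.
Bind v := leaf(g(x1,2)); substituting into the one remaining equation that mentions v gives: g(g(g(1,s),2),leaf(g(s,m))) = g(g(u,2),leaf(g(leaf(leaf(g(x1,2))),m))).
Delete trivial equation 1 = 1.
Decompose leaf/1: g(g(leaf(2),1),leaf(1)) = g(g(x1,1),leaf(1)).
Decompose g/2: g(leaf(2),1) = g(x1,1),  leaf(1) = leaf(1).
Decompose g/2: leaf(2) = x1,  1 = 1.
Bind x1 := leaf(2); substituting into the one remaining equation that mentions x1 gives: g(g(g(1,s),2),leaf(g(s,m))) = g(g(u,2),leaf(g(leaf(leaf(g(leaf(2),2))),m))). Substituting into the earlier bindings gives t := g(leaf(2),2), v := leaf(g(leaf(2),2)).
Delete trivial equation 1 = 1.
Delete trivial equation leaf(1) = leaf(1).
Decompose g/2: g(g(1,s),2) = g(u,2),  leaf(g(s,m)) = leaf(g(leaf(leaf(g(leaf(2),2))),m)).
Decompose g/2: g(1,s) = u,  2 = 2.
Bind u := g(1,s); no other remaining equation mentions u.
Delete trivial equation 2 = 2.
Decompose leaf/1: g(s,m) = g(leaf(leaf(g(leaf(2),2))),m).
Decompose g/2: s = leaf(leaf(g(leaf(2),2))),  m = m.
Bind s := leaf(leaf(g(leaf(2),2))); no other remaining equation mentions s. Substituting into the earlier binding gives u := g(1,leaf(leaf(g(leaf(2),2)))).
Delete trivial equation m = m.
MGU = { t ↦ g(leaf(2),2), v ↦ leaf(g(leaf(2),2)), x1 ↦ leaf(2), u ↦ g(1,leaf(leaf(g(leaf(2),2)))), s ↦ leaf(leaf(g(leaf(2),2))) }, so t ↦ g(leaf(2),2).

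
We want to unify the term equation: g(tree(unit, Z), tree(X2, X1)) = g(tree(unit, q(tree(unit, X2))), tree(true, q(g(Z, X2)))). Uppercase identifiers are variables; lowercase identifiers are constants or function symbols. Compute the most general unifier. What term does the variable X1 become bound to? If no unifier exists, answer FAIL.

q(g(q(tree(unit, true)), true))

Decompose g/2: tree(unit, Z) = tree(unit, q(tree(unit, X2))),  tree(X2, X1) = tree(true, q(g(Z, X2))).
Decompose tree/2: unit = unit,  Z = q(tree(unit, X2)).
Delete trivial equation unit = unit.
Bind Z := q(tree(unit, X2)); substituting into the remaining equation gives: tree(X2, X1) = tree(true, q(g(q(tree(unit, X2)), X2))).
Decompose tree/2: X2 = true,  X1 = q(g(q(tree(unit, X2)), X2)).
Bind X2 := true; substituting into the remaining equation gives: X1 = q(g(q(tree(unit, true)), true)). Substituting into the earlier binding gives Z := q(tree(unit, true)).
Bind X1 := q(g(q(tree(unit, true)), true)).
MGU = { Z -> q(tree(unit, true)), X2 -> true, X1 -> q(g(q(tree(unit, true)), true)) }, so X1 -> q(g(q(tree(unit, true)), true)).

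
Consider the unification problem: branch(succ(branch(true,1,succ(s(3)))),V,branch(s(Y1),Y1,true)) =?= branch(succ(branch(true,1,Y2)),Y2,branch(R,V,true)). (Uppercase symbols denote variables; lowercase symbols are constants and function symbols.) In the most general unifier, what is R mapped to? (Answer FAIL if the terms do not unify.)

Decompose branch/3: succ(branch(true,1,succ(s(3)))) =?= succ(branch(true,1,Y2)),  V =?= Y2,  branch(s(Y1),Y1,true) =?= branch(R,V,true).
Decompose succ/1: branch(true,1,succ(s(3))) =?= branch(true,1,Y2).
Decompose branch/3: true =?= true,  1 =?= 1,  succ(s(3)) =?= Y2.
Delete trivial equation true =?= true.
Delete trivial equation 1 =?= 1.
Bind Y2 := succ(s(3)); substituting into the one remaining equation that mentions Y2 gives: V =?= succ(s(3)).
Bind V := succ(s(3)); substituting into the remaining equation gives: branch(s(Y1),Y1,true) =?= branch(R,succ(s(3)),true).
Decompose branch/3: s(Y1) =?= R,  Y1 =?= succ(s(3)),  true =?= true.
Bind R := s(Y1); no other remaining equation mentions R.
Bind Y1 := succ(s(3)); no other remaining equation mentions Y1. Substituting into the earlier binding gives R := s(succ(s(3))).
Delete trivial equation true =?= true.
MGU = { Y2 := succ(s(3)), V := succ(s(3)), R := s(succ(s(3))), Y1 := succ(s(3)) }, so R := s(succ(s(3))).

s(succ(s(3)))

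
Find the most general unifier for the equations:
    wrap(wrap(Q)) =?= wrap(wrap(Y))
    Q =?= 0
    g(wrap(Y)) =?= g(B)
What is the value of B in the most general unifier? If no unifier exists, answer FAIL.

wrap(0)

Decompose wrap/1: wrap(Q) =?= wrap(Y).
Decompose wrap/1: Q =?= Y.
Bind Q := Y; substituting into the one remaining equation that mentions Q gives: Y =?= 0.
Bind Y := 0; substituting into the remaining equation gives: g(wrap(0)) =?= g(B). Substituting into the earlier binding gives Q := 0.
Decompose g/1: wrap(0) =?= B.
Bind B := wrap(0).
MGU = { Q ↦ 0, Y ↦ 0, B ↦ wrap(0) }, so B ↦ wrap(0).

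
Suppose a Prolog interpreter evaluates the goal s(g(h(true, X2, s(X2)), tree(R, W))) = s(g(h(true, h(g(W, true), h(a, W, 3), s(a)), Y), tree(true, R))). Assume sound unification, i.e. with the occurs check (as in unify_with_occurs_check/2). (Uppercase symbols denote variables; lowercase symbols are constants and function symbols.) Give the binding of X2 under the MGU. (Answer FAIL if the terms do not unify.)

h(g(true, true), h(a, true, 3), s(a))

Decompose s/1: g(h(true, X2, s(X2)), tree(R, W)) = g(h(true, h(g(W, true), h(a, W, 3), s(a)), Y), tree(true, R)).
Decompose g/2: h(true, X2, s(X2)) = h(true, h(g(W, true), h(a, W, 3), s(a)), Y),  tree(R, W) = tree(true, R).
Decompose h/3: true = true,  X2 = h(g(W, true), h(a, W, 3), s(a)),  s(X2) = Y.
Delete trivial equation true = true.
Bind X2 := h(g(W, true), h(a, W, 3), s(a)); substituting into the one remaining equation that mentions X2 gives: s(h(g(W, true), h(a, W, 3), s(a))) = Y.
Bind Y := s(h(g(W, true), h(a, W, 3), s(a))); no other remaining equation mentions Y.
Decompose tree/2: R = true,  W = R.
Bind R := true; substituting into the remaining equation gives: W = true.
Bind W := true. Substituting into the earlier bindings gives X2 := h(g(true, true), h(a, true, 3), s(a)), Y := s(h(g(true, true), h(a, true, 3), s(a))).
MGU = { X2 ↦ h(g(true, true), h(a, true, 3), s(a)), Y ↦ s(h(g(true, true), h(a, true, 3), s(a))), R ↦ true, W ↦ true }, so X2 ↦ h(g(true, true), h(a, true, 3), s(a)).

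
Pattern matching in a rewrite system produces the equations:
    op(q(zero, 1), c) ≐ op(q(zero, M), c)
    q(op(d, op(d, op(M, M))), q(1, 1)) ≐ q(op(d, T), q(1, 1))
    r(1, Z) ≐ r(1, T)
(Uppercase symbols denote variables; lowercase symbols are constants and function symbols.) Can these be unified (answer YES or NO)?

Decompose op/2: q(zero, 1) ≐ q(zero, M),  c ≐ c.
Decompose q/2: zero ≐ zero,  1 ≐ M.
Delete trivial equation zero ≐ zero.
Bind M := 1; substituting into the one remaining equation that mentions M gives: q(op(d, op(d, op(1, 1))), q(1, 1)) ≐ q(op(d, T), q(1, 1)).
Delete trivial equation c ≐ c.
Decompose q/2: op(d, op(d, op(1, 1))) ≐ op(d, T),  q(1, 1) ≐ q(1, 1).
Decompose op/2: d ≐ d,  op(d, op(1, 1)) ≐ T.
Delete trivial equation d ≐ d.
Bind T := op(d, op(1, 1)); substituting into the one remaining equation that mentions T gives: r(1, Z) ≐ r(1, op(d, op(1, 1))).
Delete trivial equation q(1, 1) ≐ q(1, 1).
Decompose r/2: 1 ≐ 1,  Z ≐ op(d, op(1, 1)).
Delete trivial equation 1 ≐ 1.
Bind Z := op(d, op(1, 1)).
No equations remain and no clash or occurs-check failure arose, so a unifier exists.

YES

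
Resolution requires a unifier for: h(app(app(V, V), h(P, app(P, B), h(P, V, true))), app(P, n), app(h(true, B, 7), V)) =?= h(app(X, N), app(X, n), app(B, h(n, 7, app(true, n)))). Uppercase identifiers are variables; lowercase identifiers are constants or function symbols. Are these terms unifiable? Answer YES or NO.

Decompose h/3: app(app(V, V), h(P, app(P, B), h(P, V, true))) =?= app(X, N),  app(P, n) =?= app(X, n),  app(h(true, B, 7), V) =?= app(B, h(n, 7, app(true, n))).
Decompose app/2: app(V, V) =?= X,  h(P, app(P, B), h(P, V, true)) =?= N.
Bind X := app(V, V); substituting into the one remaining equation that mentions X gives: app(P, n) =?= app(app(V, V), n).
Bind N := h(P, app(P, B), h(P, V, true)); no other remaining equation mentions N.
Decompose app/2: P =?= app(V, V),  n =?= n.
Bind P := app(V, V); no other remaining equation mentions P. Substituting into the earlier binding gives N := h(app(V, V), app(app(V, V), B), h(app(V, V), V, true)).
Delete trivial equation n =?= n.
Decompose app/2: h(true, B, 7) =?= B,  V =?= h(n, 7, app(true, n)).
Occurs check fails: B occurs in h(true, B, 7); the equation B =?= h(true, B, 7) has no finite solution.

NO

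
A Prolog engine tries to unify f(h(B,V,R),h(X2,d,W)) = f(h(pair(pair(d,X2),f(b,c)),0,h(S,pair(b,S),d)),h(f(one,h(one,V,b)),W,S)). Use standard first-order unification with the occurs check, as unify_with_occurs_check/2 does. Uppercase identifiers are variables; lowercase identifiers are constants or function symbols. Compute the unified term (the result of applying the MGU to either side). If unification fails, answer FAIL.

f(h(pair(pair(d,f(one,h(one,0,b))),f(b,c)),0,h(d,pair(b,d),d)),h(f(one,h(one,0,b)),d,d))

Decompose f/2: h(B,V,R) = h(pair(pair(d,X2),f(b,c)),0,h(S,pair(b,S),d)),  h(X2,d,W) = h(f(one,h(one,V,b)),W,S).
Decompose h/3: B = pair(pair(d,X2),f(b,c)),  V = 0,  R = h(S,pair(b,S),d).
Bind B := pair(pair(d,X2),f(b,c)); no other remaining equation mentions B.
Bind V := 0; substituting into the one remaining equation that mentions V gives: h(X2,d,W) = h(f(one,h(one,0,b)),W,S).
Bind R := h(S,pair(b,S),d); no other remaining equation mentions R.
Decompose h/3: X2 = f(one,h(one,0,b)),  d = W,  W = S.
Bind X2 := f(one,h(one,0,b)); no other remaining equation mentions X2. Substituting into the earlier binding gives B := pair(pair(d,f(one,h(one,0,b))),f(b,c)).
Bind W := d; substituting into the remaining equation gives: d = S.
Bind S := d. Substituting into the earlier binding gives R := h(d,pair(b,d),d).
Applying the MGU to either side gives f(h(pair(pair(d,f(one,h(one,0,b))),f(b,c)),0,h(d,pair(b,d),d)),h(f(one,h(one,0,b)),d,d)).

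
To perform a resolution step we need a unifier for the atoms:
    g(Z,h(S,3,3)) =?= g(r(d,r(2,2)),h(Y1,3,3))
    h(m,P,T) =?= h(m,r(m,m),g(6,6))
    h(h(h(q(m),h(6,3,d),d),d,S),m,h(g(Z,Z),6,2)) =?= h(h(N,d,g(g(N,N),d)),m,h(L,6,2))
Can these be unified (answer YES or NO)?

Decompose g/2: Z =?= r(d,r(2,2)),  h(S,3,3) =?= h(Y1,3,3).
Bind Z := r(d,r(2,2)); substituting into the one remaining equation that mentions Z gives: h(h(h(q(m),h(6,3,d),d),d,S),m,h(g(r(d,r(2,2)),r(d,r(2,2))),6,2)) =?= h(h(N,d,g(g(N,N),d)),m,h(L,6,2)).
Decompose h/3: S =?= Y1,  3 =?= 3,  3 =?= 3.
Bind S := Y1; substituting into the one remaining equation that mentions S gives: h(h(h(q(m),h(6,3,d),d),d,Y1),m,h(g(r(d,r(2,2)),r(d,r(2,2))),6,2)) =?= h(h(N,d,g(g(N,N),d)),m,h(L,6,2)).
Delete trivial equation 3 =?= 3.
Delete trivial equation 3 =?= 3.
Decompose h/3: m =?= m,  P =?= r(m,m),  T =?= g(6,6).
Delete trivial equation m =?= m.
Bind P := r(m,m); no other remaining equation mentions P.
Bind T := g(6,6); no other remaining equation mentions T.
Decompose h/3: h(h(q(m),h(6,3,d),d),d,Y1) =?= h(N,d,g(g(N,N),d)),  m =?= m,  h(g(r(d,r(2,2)),r(d,r(2,2))),6,2) =?= h(L,6,2).
Decompose h/3: h(q(m),h(6,3,d),d) =?= N,  d =?= d,  Y1 =?= g(g(N,N),d).
Bind N := h(q(m),h(6,3,d),d); substituting into the one remaining equation that mentions N gives: Y1 =?= g(g(h(q(m),h(6,3,d),d),h(q(m),h(6,3,d),d)),d).
Delete trivial equation d =?= d.
Bind Y1 := g(g(h(q(m),h(6,3,d),d),h(q(m),h(6,3,d),d)),d); no other remaining equation mentions Y1. Substituting into the earlier binding gives S := g(g(h(q(m),h(6,3,d),d),h(q(m),h(6,3,d),d)),d).
Delete trivial equation m =?= m.
Decompose h/3: g(r(d,r(2,2)),r(d,r(2,2))) =?= L,  6 =?= 6,  2 =?= 2.
Bind L := g(r(d,r(2,2)),r(d,r(2,2))); no other remaining equation mentions L.
Delete trivial equation 6 =?= 6.
Delete trivial equation 2 =?= 2.
No equations remain and no clash or occurs-check failure arose, so a unifier exists.

YES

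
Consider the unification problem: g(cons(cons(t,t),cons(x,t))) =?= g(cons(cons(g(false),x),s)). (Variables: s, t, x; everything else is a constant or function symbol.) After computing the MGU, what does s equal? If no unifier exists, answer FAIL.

Decompose g/1: cons(cons(t,t),cons(x,t)) =?= cons(cons(g(false),x),s).
Decompose cons/2: cons(t,t) =?= cons(g(false),x),  cons(x,t) =?= s.
Decompose cons/2: t =?= g(false),  t =?= x.
Bind t := g(false); substituting into the remaining equations gives: g(false) =?= x,  cons(x,g(false)) =?= s.
Bind x := g(false); substituting into the remaining equation gives: cons(g(false),g(false)) =?= s.
Bind s := cons(g(false),g(false)).
MGU = { t := g(false), x := g(false), s := cons(g(false),g(false)) }, so s := cons(g(false),g(false)).

cons(g(false),g(false))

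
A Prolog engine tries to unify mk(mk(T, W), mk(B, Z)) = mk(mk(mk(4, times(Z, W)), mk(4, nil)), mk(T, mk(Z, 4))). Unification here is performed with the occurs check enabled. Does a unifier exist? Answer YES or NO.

NO

Decompose mk/2: mk(T, W) = mk(mk(4, times(Z, W)), mk(4, nil)),  mk(B, Z) = mk(T, mk(Z, 4)).
Decompose mk/2: T = mk(4, times(Z, W)),  W = mk(4, nil).
Bind T := mk(4, times(Z, W)); substituting into the one remaining equation that mentions T gives: mk(B, Z) = mk(mk(4, times(Z, W)), mk(Z, 4)).
Bind W := mk(4, nil); substituting into the remaining equation gives: mk(B, Z) = mk(mk(4, times(Z, mk(4, nil))), mk(Z, 4)). Substituting into the earlier binding gives T := mk(4, times(Z, mk(4, nil))).
Decompose mk/2: B = mk(4, times(Z, mk(4, nil))),  Z = mk(Z, 4).
Bind B := mk(4, times(Z, mk(4, nil))); no other remaining equation mentions B.
Occurs check fails: Z occurs in mk(Z, 4); the equation Z = mk(Z, 4) has no finite solution.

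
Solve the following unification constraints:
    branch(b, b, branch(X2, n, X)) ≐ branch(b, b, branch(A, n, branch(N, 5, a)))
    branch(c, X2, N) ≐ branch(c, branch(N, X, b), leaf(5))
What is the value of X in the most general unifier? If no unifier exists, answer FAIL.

branch(leaf(5), 5, a)

Decompose branch/3: b ≐ b,  b ≐ b,  branch(X2, n, X) ≐ branch(A, n, branch(N, 5, a)).
Delete trivial equation b ≐ b.
Delete trivial equation b ≐ b.
Decompose branch/3: X2 ≐ A,  n ≐ n,  X ≐ branch(N, 5, a).
Bind X2 := A; substituting into the one remaining equation that mentions X2 gives: branch(c, A, N) ≐ branch(c, branch(N, X, b), leaf(5)).
Delete trivial equation n ≐ n.
Bind X := branch(N, 5, a); substituting into the remaining equation gives: branch(c, A, N) ≐ branch(c, branch(N, branch(N, 5, a), b), leaf(5)).
Decompose branch/3: c ≐ c,  A ≐ branch(N, branch(N, 5, a), b),  N ≐ leaf(5).
Delete trivial equation c ≐ c.
Bind A := branch(N, branch(N, 5, a), b); no other remaining equation mentions A. Substituting into the earlier binding gives X2 := branch(N, branch(N, 5, a), b).
Bind N := leaf(5). Substituting into the earlier bindings gives X2 := branch(leaf(5), branch(leaf(5), 5, a), b), X := branch(leaf(5), 5, a), A := branch(leaf(5), branch(leaf(5), 5, a), b).
MGU = { X2 ↦ branch(leaf(5), branch(leaf(5), 5, a), b), X ↦ branch(leaf(5), 5, a), A ↦ branch(leaf(5), branch(leaf(5), 5, a), b), N ↦ leaf(5) }, so X ↦ branch(leaf(5), 5, a).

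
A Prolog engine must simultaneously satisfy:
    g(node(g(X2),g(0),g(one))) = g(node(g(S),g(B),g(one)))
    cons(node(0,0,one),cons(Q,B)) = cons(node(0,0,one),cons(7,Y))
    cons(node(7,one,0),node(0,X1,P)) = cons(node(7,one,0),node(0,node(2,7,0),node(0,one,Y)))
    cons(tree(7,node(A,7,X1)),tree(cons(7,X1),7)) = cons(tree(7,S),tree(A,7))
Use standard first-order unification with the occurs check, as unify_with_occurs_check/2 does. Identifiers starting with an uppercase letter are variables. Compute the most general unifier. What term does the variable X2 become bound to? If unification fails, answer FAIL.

Decompose g/1: node(g(X2),g(0),g(one)) = node(g(S),g(B),g(one)).
Decompose node/3: g(X2) = g(S),  g(0) = g(B),  g(one) = g(one).
Decompose g/1: X2 = S.
Bind X2 := S; no other remaining equation mentions X2.
Decompose g/1: 0 = B.
Bind B := 0; substituting into the one remaining equation that mentions B gives: cons(node(0,0,one),cons(Q,0)) = cons(node(0,0,one),cons(7,Y)).
Delete trivial equation g(one) = g(one).
Decompose cons/2: node(0,0,one) = node(0,0,one),  cons(Q,0) = cons(7,Y).
Delete trivial equation node(0,0,one) = node(0,0,one).
Decompose cons/2: Q = 7,  0 = Y.
Bind Q := 7; no other remaining equation mentions Q.
Bind Y := 0; substituting into the one remaining equation that mentions Y gives: cons(node(7,one,0),node(0,X1,P)) = cons(node(7,one,0),node(0,node(2,7,0),node(0,one,0))).
Decompose cons/2: node(7,one,0) = node(7,one,0),  node(0,X1,P) = node(0,node(2,7,0),node(0,one,0)).
Delete trivial equation node(7,one,0) = node(7,one,0).
Decompose node/3: 0 = 0,  X1 = node(2,7,0),  P = node(0,one,0).
Delete trivial equation 0 = 0.
Bind X1 := node(2,7,0); substituting into the one remaining equation that mentions X1 gives: cons(tree(7,node(A,7,node(2,7,0))),tree(cons(7,node(2,7,0)),7)) = cons(tree(7,S),tree(A,7)).
Bind P := node(0,one,0); no other remaining equation mentions P.
Decompose cons/2: tree(7,node(A,7,node(2,7,0))) = tree(7,S),  tree(cons(7,node(2,7,0)),7) = tree(A,7).
Decompose tree/2: 7 = 7,  node(A,7,node(2,7,0)) = S.
Delete trivial equation 7 = 7.
Bind S := node(A,7,node(2,7,0)); no other remaining equation mentions S. Substituting into the earlier binding gives X2 := node(A,7,node(2,7,0)).
Decompose tree/2: cons(7,node(2,7,0)) = A,  7 = 7.
Bind A := cons(7,node(2,7,0)); no other remaining equation mentions A. Substituting into the earlier bindings gives X2 := node(cons(7,node(2,7,0)),7,node(2,7,0)), S := node(cons(7,node(2,7,0)),7,node(2,7,0)).
Delete trivial equation 7 = 7.
MGU = { X2 -> node(cons(7,node(2,7,0)),7,node(2,7,0)), B -> 0, Q -> 7, Y -> 0, X1 -> node(2,7,0), P -> node(0,one,0), S -> node(cons(7,node(2,7,0)),7,node(2,7,0)), A -> cons(7,node(2,7,0)) }, so X2 -> node(cons(7,node(2,7,0)),7,node(2,7,0)).

node(cons(7,node(2,7,0)),7,node(2,7,0))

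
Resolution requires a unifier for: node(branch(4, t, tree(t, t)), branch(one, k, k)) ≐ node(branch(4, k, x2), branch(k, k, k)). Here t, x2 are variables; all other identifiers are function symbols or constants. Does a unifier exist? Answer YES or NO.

Decompose node/2: branch(4, t, tree(t, t)) ≐ branch(4, k, x2),  branch(one, k, k) ≐ branch(k, k, k).
Decompose branch/3: 4 ≐ 4,  t ≐ k,  tree(t, t) ≐ x2.
Delete trivial equation 4 ≐ 4.
Bind t := k; substituting into the one remaining equation that mentions t gives: tree(k, k) ≐ x2.
Bind x2 := tree(k, k); no other remaining equation mentions x2.
Decompose branch/3: one ≐ k,  k ≐ k,  k ≐ k.
Clash: constants one and k differ; no unifier exists.

NO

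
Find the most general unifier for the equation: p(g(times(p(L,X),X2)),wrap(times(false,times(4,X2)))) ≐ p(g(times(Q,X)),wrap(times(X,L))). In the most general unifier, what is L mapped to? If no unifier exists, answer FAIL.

Decompose p/2: g(times(p(L,X),X2)) ≐ g(times(Q,X)),  wrap(times(false,times(4,X2))) ≐ wrap(times(X,L)).
Decompose g/1: times(p(L,X),X2) ≐ times(Q,X).
Decompose times/2: p(L,X) ≐ Q,  X2 ≐ X.
Bind Q := p(L,X); no other remaining equation mentions Q.
Bind X2 := X; substituting into the remaining equation gives: wrap(times(false,times(4,X))) ≐ wrap(times(X,L)).
Decompose wrap/1: times(false,times(4,X)) ≐ times(X,L).
Decompose times/2: false ≐ X,  times(4,X) ≐ L.
Bind X := false; substituting into the remaining equation gives: times(4,false) ≐ L. Substituting into the earlier bindings gives Q := p(L,false), X2 := false.
Bind L := times(4,false). Substituting into the earlier binding gives Q := p(times(4,false),false).
MGU = { Q := p(times(4,false),false), X2 := false, X := false, L := times(4,false) }, so L := times(4,false).

times(4,false)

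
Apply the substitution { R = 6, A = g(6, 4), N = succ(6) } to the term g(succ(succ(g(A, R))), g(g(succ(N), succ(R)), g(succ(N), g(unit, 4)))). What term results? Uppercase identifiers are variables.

Replace each occurrence of R with 6.
Replace each occurrence of A with g(6, 4).
Replace each occurrence of N with succ(6).
Result: g(succ(succ(g(g(6, 4), 6))), g(g(succ(succ(6)), succ(6)), g(succ(succ(6)), g(unit, 4)))).

g(succ(succ(g(g(6, 4), 6))), g(g(succ(succ(6)), succ(6)), g(succ(succ(6)), g(unit, 4))))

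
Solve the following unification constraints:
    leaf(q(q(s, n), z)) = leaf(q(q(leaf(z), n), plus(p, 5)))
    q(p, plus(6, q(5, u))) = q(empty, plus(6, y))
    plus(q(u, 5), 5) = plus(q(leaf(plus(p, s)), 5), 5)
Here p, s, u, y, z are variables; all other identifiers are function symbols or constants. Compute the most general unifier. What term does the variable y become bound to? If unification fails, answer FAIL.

q(5, leaf(plus(empty, leaf(plus(empty, 5)))))

Decompose leaf/1: q(q(s, n), z) = q(q(leaf(z), n), plus(p, 5)).
Decompose q/2: q(s, n) = q(leaf(z), n),  z = plus(p, 5).
Decompose q/2: s = leaf(z),  n = n.
Bind s := leaf(z); substituting into the one remaining equation that mentions s gives: plus(q(u, 5), 5) = plus(q(leaf(plus(p, leaf(z))), 5), 5).
Delete trivial equation n = n.
Bind z := plus(p, 5); substituting into the one remaining equation that mentions z gives: plus(q(u, 5), 5) = plus(q(leaf(plus(p, leaf(plus(p, 5)))), 5), 5). Substituting into the earlier binding gives s := leaf(plus(p, 5)).
Decompose q/2: p = empty,  plus(6, q(5, u)) = plus(6, y).
Bind p := empty; substituting into the one remaining equation that mentions p gives: plus(q(u, 5), 5) = plus(q(leaf(plus(empty, leaf(plus(empty, 5)))), 5), 5). Substituting into the earlier bindings gives s := leaf(plus(empty, 5)), z := plus(empty, 5).
Decompose plus/2: 6 = 6,  q(5, u) = y.
Delete trivial equation 6 = 6.
Bind y := q(5, u); no other remaining equation mentions y.
Decompose plus/2: q(u, 5) = q(leaf(plus(empty, leaf(plus(empty, 5)))), 5),  5 = 5.
Decompose q/2: u = leaf(plus(empty, leaf(plus(empty, 5)))),  5 = 5.
Bind u := leaf(plus(empty, leaf(plus(empty, 5)))); no other remaining equation mentions u. Substituting into the earlier binding gives y := q(5, leaf(plus(empty, leaf(plus(empty, 5))))).
Delete trivial equation 5 = 5.
Delete trivial equation 5 = 5.
MGU = { s ↦ leaf(plus(empty, 5)), z ↦ plus(empty, 5), p ↦ empty, y ↦ q(5, leaf(plus(empty, leaf(plus(empty, 5))))), u ↦ leaf(plus(empty, leaf(plus(empty, 5)))) }, so y ↦ q(5, leaf(plus(empty, leaf(plus(empty, 5))))).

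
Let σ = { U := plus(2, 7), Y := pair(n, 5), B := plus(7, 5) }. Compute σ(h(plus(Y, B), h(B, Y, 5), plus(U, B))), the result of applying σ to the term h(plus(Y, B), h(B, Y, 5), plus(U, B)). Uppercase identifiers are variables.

h(plus(pair(n, 5), plus(7, 5)), h(plus(7, 5), pair(n, 5), 5), plus(plus(2, 7), plus(7, 5)))

Replace each occurrence of U with plus(2, 7).
Replace each occurrence of Y with pair(n, 5).
Replace each occurrence of B with plus(7, 5).
Result: h(plus(pair(n, 5), plus(7, 5)), h(plus(7, 5), pair(n, 5), 5), plus(plus(2, 7), plus(7, 5))).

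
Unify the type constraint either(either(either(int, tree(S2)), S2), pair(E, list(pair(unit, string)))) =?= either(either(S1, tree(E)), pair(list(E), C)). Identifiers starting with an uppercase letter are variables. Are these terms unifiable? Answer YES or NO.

NO

Decompose either/2: either(either(int, tree(S2)), S2) =?= either(S1, tree(E)),  pair(E, list(pair(unit, string))) =?= pair(list(E), C).
Decompose either/2: either(int, tree(S2)) =?= S1,  S2 =?= tree(E).
Bind S1 := either(int, tree(S2)); no other remaining equation mentions S1.
Bind S2 := tree(E); no other remaining equation mentions S2. Substituting into the earlier binding gives S1 := either(int, tree(tree(E))).
Decompose pair/2: E =?= list(E),  list(pair(unit, string)) =?= C.
Occurs check fails: E occurs in list(E); the equation E =?= list(E) has no finite solution.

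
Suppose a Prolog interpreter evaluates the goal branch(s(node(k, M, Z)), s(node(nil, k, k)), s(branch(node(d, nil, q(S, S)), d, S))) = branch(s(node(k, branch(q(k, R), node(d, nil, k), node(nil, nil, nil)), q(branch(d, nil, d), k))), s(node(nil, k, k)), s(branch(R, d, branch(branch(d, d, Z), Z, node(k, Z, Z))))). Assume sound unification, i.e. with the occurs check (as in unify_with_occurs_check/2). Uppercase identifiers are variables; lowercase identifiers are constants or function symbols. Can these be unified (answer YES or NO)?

Decompose branch/3: s(node(k, M, Z)) = s(node(k, branch(q(k, R), node(d, nil, k), node(nil, nil, nil)), q(branch(d, nil, d), k))),  s(node(nil, k, k)) = s(node(nil, k, k)),  s(branch(node(d, nil, q(S, S)), d, S)) = s(branch(R, d, branch(branch(d, d, Z), Z, node(k, Z, Z)))).
Decompose s/1: node(k, M, Z) = node(k, branch(q(k, R), node(d, nil, k), node(nil, nil, nil)), q(branch(d, nil, d), k)).
Decompose node/3: k = k,  M = branch(q(k, R), node(d, nil, k), node(nil, nil, nil)),  Z = q(branch(d, nil, d), k).
Delete trivial equation k = k.
Bind M := branch(q(k, R), node(d, nil, k), node(nil, nil, nil)); no other remaining equation mentions M.
Bind Z := q(branch(d, nil, d), k); substituting into the one remaining equation that mentions Z gives: s(branch(node(d, nil, q(S, S)), d, S)) = s(branch(R, d, branch(branch(d, d, q(branch(d, nil, d), k)), q(branch(d, nil, d), k), node(k, q(branch(d, nil, d), k), q(branch(d, nil, d), k))))).
Delete trivial equation s(node(nil, k, k)) = s(node(nil, k, k)).
Decompose s/1: branch(node(d, nil, q(S, S)), d, S) = branch(R, d, branch(branch(d, d, q(branch(d, nil, d), k)), q(branch(d, nil, d), k), node(k, q(branch(d, nil, d), k), q(branch(d, nil, d), k)))).
Decompose branch/3: node(d, nil, q(S, S)) = R,  d = d,  S = branch(branch(d, d, q(branch(d, nil, d), k)), q(branch(d, nil, d), k), node(k, q(branch(d, nil, d), k), q(branch(d, nil, d), k))).
Bind R := node(d, nil, q(S, S)); no other remaining equation mentions R. Substituting into the earlier binding gives M := branch(q(k, node(d, nil, q(S, S))), node(d, nil, k), node(nil, nil, nil)).
Delete trivial equation d = d.
Bind S := branch(branch(d, d, q(branch(d, nil, d), k)), q(branch(d, nil, d), k), node(k, q(branch(d, nil, d), k), q(branch(d, nil, d), k))). Substituting into the earlier bindings gives M := branch(q(k, node(d, nil, q(branch(branch(d, d, q(branch(d, nil, d), k)), q(branch(d, nil, d), k), node(k, q(branch(d, nil, d), k), q(branch(d, nil, d), k))), branch(branch(d, d, q(branch(d, nil, d), k)), q(branch(d, nil, d), k), node(k, q(branch(d, nil, d), k), q(branch(d, nil, d), k)))))), node(d, nil, k), node(nil, nil, nil)), R := node(d, nil, q(branch(branch(d, d, q(branch(d, nil, d), k)), q(branch(d, nil, d), k), node(k, q(branch(d, nil, d), k), q(branch(d, nil, d), k))), branch(branch(d, d, q(branch(d, nil, d), k)), q(branch(d, nil, d), k), node(k, q(branch(d, nil, d), k), q(branch(d, nil, d), k))))).
No equations remain and no clash or occurs-check failure arose, so a unifier exists.

YES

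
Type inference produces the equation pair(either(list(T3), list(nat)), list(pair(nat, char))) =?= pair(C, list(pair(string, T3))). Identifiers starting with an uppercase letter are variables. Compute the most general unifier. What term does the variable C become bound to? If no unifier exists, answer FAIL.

FAIL

Decompose pair/2: either(list(T3), list(nat)) =?= C,  list(pair(nat, char)) =?= list(pair(string, T3)).
Bind C := either(list(T3), list(nat)); no other remaining equation mentions C.
Decompose list/1: pair(nat, char) =?= pair(string, T3).
Decompose pair/2: nat =?= string,  char =?= T3.
Clash: constants nat and string differ; no unifier exists.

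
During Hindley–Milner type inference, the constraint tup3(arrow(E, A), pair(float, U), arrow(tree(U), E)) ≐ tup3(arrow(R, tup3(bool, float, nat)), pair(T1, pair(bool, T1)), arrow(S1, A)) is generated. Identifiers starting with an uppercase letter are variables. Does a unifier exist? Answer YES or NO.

YES

Decompose tup3/3: arrow(E, A) ≐ arrow(R, tup3(bool, float, nat)),  pair(float, U) ≐ pair(T1, pair(bool, T1)),  arrow(tree(U), E) ≐ arrow(S1, A).
Decompose arrow/2: E ≐ R,  A ≐ tup3(bool, float, nat).
Bind E := R; substituting into the one remaining equation that mentions E gives: arrow(tree(U), R) ≐ arrow(S1, A).
Bind A := tup3(bool, float, nat); substituting into the one remaining equation that mentions A gives: arrow(tree(U), R) ≐ arrow(S1, tup3(bool, float, nat)).
Decompose pair/2: float ≐ T1,  U ≐ pair(bool, T1).
Bind T1 := float; substituting into the one remaining equation that mentions T1 gives: U ≐ pair(bool, float).
Bind U := pair(bool, float); substituting into the remaining equation gives: arrow(tree(pair(bool, float)), R) ≐ arrow(S1, tup3(bool, float, nat)).
Decompose arrow/2: tree(pair(bool, float)) ≐ S1,  R ≐ tup3(bool, float, nat).
Bind S1 := tree(pair(bool, float)); no other remaining equation mentions S1.
Bind R := tup3(bool, float, nat). Substituting into the earlier binding gives E := tup3(bool, float, nat).
No equations remain and no clash or occurs-check failure arose, so a unifier exists.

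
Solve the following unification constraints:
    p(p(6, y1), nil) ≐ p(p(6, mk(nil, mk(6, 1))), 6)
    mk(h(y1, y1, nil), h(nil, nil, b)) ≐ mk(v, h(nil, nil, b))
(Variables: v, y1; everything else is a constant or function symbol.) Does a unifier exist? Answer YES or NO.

Decompose p/2: p(6, y1) ≐ p(6, mk(nil, mk(6, 1))),  nil ≐ 6.
Decompose p/2: 6 ≐ 6,  y1 ≐ mk(nil, mk(6, 1)).
Delete trivial equation 6 ≐ 6.
Bind y1 := mk(nil, mk(6, 1)); substituting into the one remaining equation that mentions y1 gives: mk(h(mk(nil, mk(6, 1)), mk(nil, mk(6, 1)), nil), h(nil, nil, b)) ≐ mk(v, h(nil, nil, b)).
Clash: constants nil and 6 differ; no unifier exists.

NO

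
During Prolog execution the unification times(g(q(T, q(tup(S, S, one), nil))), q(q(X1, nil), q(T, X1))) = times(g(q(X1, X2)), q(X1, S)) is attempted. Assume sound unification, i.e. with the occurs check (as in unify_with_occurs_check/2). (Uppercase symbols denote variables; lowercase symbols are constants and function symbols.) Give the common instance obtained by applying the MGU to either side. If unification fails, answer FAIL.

FAIL

Decompose times/2: g(q(T, q(tup(S, S, one), nil))) = g(q(X1, X2)),  q(q(X1, nil), q(T, X1)) = q(X1, S).
Decompose g/1: q(T, q(tup(S, S, one), nil)) = q(X1, X2).
Decompose q/2: T = X1,  q(tup(S, S, one), nil) = X2.
Bind T := X1; substituting into the one remaining equation that mentions T gives: q(q(X1, nil), q(X1, X1)) = q(X1, S).
Bind X2 := q(tup(S, S, one), nil); no other remaining equation mentions X2.
Decompose q/2: q(X1, nil) = X1,  q(X1, X1) = S.
Occurs check fails: X1 occurs in q(X1, nil); the equation X1 = q(X1, nil) has no finite solution.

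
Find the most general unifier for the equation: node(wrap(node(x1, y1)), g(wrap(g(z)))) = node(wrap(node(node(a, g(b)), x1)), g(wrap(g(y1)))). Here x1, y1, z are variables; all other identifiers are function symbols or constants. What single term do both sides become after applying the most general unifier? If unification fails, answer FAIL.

Decompose node/2: wrap(node(x1, y1)) = wrap(node(node(a, g(b)), x1)),  g(wrap(g(z))) = g(wrap(g(y1))).
Decompose wrap/1: node(x1, y1) = node(node(a, g(b)), x1).
Decompose node/2: x1 = node(a, g(b)),  y1 = x1.
Bind x1 := node(a, g(b)); substituting into the one remaining equation that mentions x1 gives: y1 = node(a, g(b)).
Bind y1 := node(a, g(b)); substituting into the remaining equation gives: g(wrap(g(z))) = g(wrap(g(node(a, g(b))))).
Decompose g/1: wrap(g(z)) = wrap(g(node(a, g(b)))).
Decompose wrap/1: g(z) = g(node(a, g(b))).
Decompose g/1: z = node(a, g(b)).
Bind z := node(a, g(b)).
Applying the MGU to either side gives node(wrap(node(node(a, g(b)), node(a, g(b)))), g(wrap(g(node(a, g(b)))))).

node(wrap(node(node(a, g(b)), node(a, g(b)))), g(wrap(g(node(a, g(b))))))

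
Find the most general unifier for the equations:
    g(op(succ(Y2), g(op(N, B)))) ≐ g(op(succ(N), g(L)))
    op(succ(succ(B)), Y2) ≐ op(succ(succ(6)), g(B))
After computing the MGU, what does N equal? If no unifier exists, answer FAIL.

Decompose g/1: op(succ(Y2), g(op(N, B))) ≐ op(succ(N), g(L)).
Decompose op/2: succ(Y2) ≐ succ(N),  g(op(N, B)) ≐ g(L).
Decompose succ/1: Y2 ≐ N.
Bind Y2 := N; substituting into the one remaining equation that mentions Y2 gives: op(succ(succ(B)), N) ≐ op(succ(succ(6)), g(B)).
Decompose g/1: op(N, B) ≐ L.
Bind L := op(N, B); no other remaining equation mentions L.
Decompose op/2: succ(succ(B)) ≐ succ(succ(6)),  N ≐ g(B).
Decompose succ/1: succ(B) ≐ succ(6).
Decompose succ/1: B ≐ 6.
Bind B := 6; substituting into the remaining equation gives: N ≐ g(6). Substituting into the earlier binding gives L := op(N, 6).
Bind N := g(6). Substituting into the earlier bindings gives Y2 := g(6), L := op(g(6), 6).
MGU = { Y2 -> g(6), L -> op(g(6), 6), B -> 6, N -> g(6) }, so N -> g(6).

g(6)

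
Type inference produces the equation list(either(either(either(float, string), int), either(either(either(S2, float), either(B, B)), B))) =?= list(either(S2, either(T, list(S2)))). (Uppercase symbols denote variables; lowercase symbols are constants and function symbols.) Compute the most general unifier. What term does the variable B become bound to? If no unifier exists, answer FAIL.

Decompose list/1: either(either(either(float, string), int), either(either(either(S2, float), either(B, B)), B)) =?= either(S2, either(T, list(S2))).
Decompose either/2: either(either(float, string), int) =?= S2,  either(either(either(S2, float), either(B, B)), B) =?= either(T, list(S2)).
Bind S2 := either(either(float, string), int); substituting into the remaining equation gives: either(either(either(either(either(float, string), int), float), either(B, B)), B) =?= either(T, list(either(either(float, string), int))).
Decompose either/2: either(either(either(either(float, string), int), float), either(B, B)) =?= T,  B =?= list(either(either(float, string), int)).
Bind T := either(either(either(either(float, string), int), float), either(B, B)); no other remaining equation mentions T.
Bind B := list(either(either(float, string), int)). Substituting into the earlier binding gives T := either(either(either(either(float, string), int), float), either(list(either(either(float, string), int)), list(either(either(float, string), int)))).
MGU = { S2 := either(either(float, string), int), T := either(either(either(either(float, string), int), float), either(list(either(either(float, string), int)), list(either(either(float, string), int)))), B := list(either(either(float, string), int)) }, so B := list(either(either(float, string), int)).

list(either(either(float, string), int))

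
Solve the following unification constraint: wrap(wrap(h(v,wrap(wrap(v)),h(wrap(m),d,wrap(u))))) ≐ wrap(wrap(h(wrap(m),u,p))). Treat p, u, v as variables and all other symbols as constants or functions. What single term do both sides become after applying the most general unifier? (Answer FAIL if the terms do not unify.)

Decompose wrap/1: wrap(h(v,wrap(wrap(v)),h(wrap(m),d,wrap(u)))) ≐ wrap(h(wrap(m),u,p)).
Decompose wrap/1: h(v,wrap(wrap(v)),h(wrap(m),d,wrap(u))) ≐ h(wrap(m),u,p).
Decompose h/3: v ≐ wrap(m),  wrap(wrap(v)) ≐ u,  h(wrap(m),d,wrap(u)) ≐ p.
Bind v := wrap(m); substituting into the one remaining equation that mentions v gives: wrap(wrap(wrap(m))) ≐ u.
Bind u := wrap(wrap(wrap(m))); substituting into the remaining equation gives: h(wrap(m),d,wrap(wrap(wrap(wrap(m))))) ≐ p.
Bind p := h(wrap(m),d,wrap(wrap(wrap(wrap(m))))).
Applying the MGU to either side gives wrap(wrap(h(wrap(m),wrap(wrap(wrap(m))),h(wrap(m),d,wrap(wrap(wrap(wrap(m)))))))).

wrap(wrap(h(wrap(m),wrap(wrap(wrap(m))),h(wrap(m),d,wrap(wrap(wrap(wrap(m))))))))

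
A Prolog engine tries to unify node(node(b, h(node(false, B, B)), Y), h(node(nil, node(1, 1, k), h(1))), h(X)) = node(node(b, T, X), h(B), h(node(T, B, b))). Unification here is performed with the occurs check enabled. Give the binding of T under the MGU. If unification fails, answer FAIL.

h(node(false, node(nil, node(1, 1, k), h(1)), node(nil, node(1, 1, k), h(1))))

Decompose node/3: node(b, h(node(false, B, B)), Y) = node(b, T, X),  h(node(nil, node(1, 1, k), h(1))) = h(B),  h(X) = h(node(T, B, b)).
Decompose node/3: b = b,  h(node(false, B, B)) = T,  Y = X.
Delete trivial equation b = b.
Bind T := h(node(false, B, B)); substituting into the one remaining equation that mentions T gives: h(X) = h(node(h(node(false, B, B)), B, b)).
Bind Y := X; no other remaining equation mentions Y.
Decompose h/1: node(nil, node(1, 1, k), h(1)) = B.
Bind B := node(nil, node(1, 1, k), h(1)); substituting into the remaining equation gives: h(X) = h(node(h(node(false, node(nil, node(1, 1, k), h(1)), node(nil, node(1, 1, k), h(1)))), node(nil, node(1, 1, k), h(1)), b)). Substituting into the earlier binding gives T := h(node(false, node(nil, node(1, 1, k), h(1)), node(nil, node(1, 1, k), h(1)))).
Decompose h/1: X = node(h(node(false, node(nil, node(1, 1, k), h(1)), node(nil, node(1, 1, k), h(1)))), node(nil, node(1, 1, k), h(1)), b).
Bind X := node(h(node(false, node(nil, node(1, 1, k), h(1)), node(nil, node(1, 1, k), h(1)))), node(nil, node(1, 1, k), h(1)), b). Substituting into the earlier binding gives Y := node(h(node(false, node(nil, node(1, 1, k), h(1)), node(nil, node(1, 1, k), h(1)))), node(nil, node(1, 1, k), h(1)), b).
MGU = { T ↦ h(node(false, node(nil, node(1, 1, k), h(1)), node(nil, node(1, 1, k), h(1)))), Y ↦ node(h(node(false, node(nil, node(1, 1, k), h(1)), node(nil, node(1, 1, k), h(1)))), node(nil, node(1, 1, k), h(1)), b), B ↦ node(nil, node(1, 1, k), h(1)), X ↦ node(h(node(false, node(nil, node(1, 1, k), h(1)), node(nil, node(1, 1, k), h(1)))), node(nil, node(1, 1, k), h(1)), b) }, so T ↦ h(node(false, node(nil, node(1, 1, k), h(1)), node(nil, node(1, 1, k), h(1)))).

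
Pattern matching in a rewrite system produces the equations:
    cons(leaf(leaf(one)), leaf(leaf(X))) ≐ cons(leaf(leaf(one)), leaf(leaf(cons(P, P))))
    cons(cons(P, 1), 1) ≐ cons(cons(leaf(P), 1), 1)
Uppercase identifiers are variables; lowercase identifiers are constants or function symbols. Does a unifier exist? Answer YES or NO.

Decompose cons/2: leaf(leaf(one)) ≐ leaf(leaf(one)),  leaf(leaf(X)) ≐ leaf(leaf(cons(P, P))).
Delete trivial equation leaf(leaf(one)) ≐ leaf(leaf(one)).
Decompose leaf/1: leaf(X) ≐ leaf(cons(P, P)).
Decompose leaf/1: X ≐ cons(P, P).
Bind X := cons(P, P); no other remaining equation mentions X.
Decompose cons/2: cons(P, 1) ≐ cons(leaf(P), 1),  1 ≐ 1.
Decompose cons/2: P ≐ leaf(P),  1 ≐ 1.
Occurs check fails: P occurs in leaf(P); the equation P ≐ leaf(P) has no finite solution.

NO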